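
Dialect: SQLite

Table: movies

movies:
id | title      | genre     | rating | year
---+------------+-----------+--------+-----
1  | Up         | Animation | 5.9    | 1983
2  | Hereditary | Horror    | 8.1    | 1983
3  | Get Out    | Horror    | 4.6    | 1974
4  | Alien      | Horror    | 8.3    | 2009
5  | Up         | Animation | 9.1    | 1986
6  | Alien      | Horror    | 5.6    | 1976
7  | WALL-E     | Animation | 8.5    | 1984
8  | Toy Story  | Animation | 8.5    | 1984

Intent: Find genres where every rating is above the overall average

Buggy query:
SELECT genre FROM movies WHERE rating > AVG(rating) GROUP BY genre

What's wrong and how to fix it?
Bug: WHERE evaluates per row before aggregation, so AVG() is unavailable

Fix: Compute the overall average in a scalar subquery and compare each group's MIN against it in HAVING

Corrected query:
SELECT genre FROM movies GROUP BY genre HAVING MIN(rating) > (SELECT AVG(rating) FROM movies)

Result:
(no rows)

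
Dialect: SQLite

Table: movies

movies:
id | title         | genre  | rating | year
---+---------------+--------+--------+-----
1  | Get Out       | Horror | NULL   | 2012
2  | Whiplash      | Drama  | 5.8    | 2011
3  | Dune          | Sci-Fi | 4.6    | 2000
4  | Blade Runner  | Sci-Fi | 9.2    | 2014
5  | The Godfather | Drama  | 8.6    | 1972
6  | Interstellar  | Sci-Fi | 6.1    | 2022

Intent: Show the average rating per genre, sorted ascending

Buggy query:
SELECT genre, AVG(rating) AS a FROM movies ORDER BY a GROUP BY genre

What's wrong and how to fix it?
Bug: GROUP BY must precede ORDER BY

Fix: Move ORDER BY to the end, after GROUP BY

Corrected query:
SELECT genre, AVG(rating) AS a FROM movies GROUP BY genre ORDER BY a

Result:
genre  | a       
-------+---------
Horror | NULL    
Sci-Fi | 6.633333
Drama  | 7.2     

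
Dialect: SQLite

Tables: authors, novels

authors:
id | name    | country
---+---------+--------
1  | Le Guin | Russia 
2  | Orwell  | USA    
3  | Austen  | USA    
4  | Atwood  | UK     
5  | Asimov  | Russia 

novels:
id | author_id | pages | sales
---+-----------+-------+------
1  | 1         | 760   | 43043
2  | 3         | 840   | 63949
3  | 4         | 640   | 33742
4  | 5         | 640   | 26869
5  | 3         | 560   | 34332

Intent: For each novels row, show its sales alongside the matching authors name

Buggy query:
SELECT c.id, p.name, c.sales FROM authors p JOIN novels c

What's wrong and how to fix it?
Bug: Missing join condition: each novels row is matched to all authors rows instead of just its own

Fix: Add ON c.author_id = p.id to the JOIN

Corrected query:
SELECT c.id, p.name, c.sales FROM authors p JOIN novels c ON c.author_id = p.id

Result:
id | name    | sales
---+---------+------
1  | Le Guin | 43043
2  | Austen  | 63949
3  | Atwood  | 33742
4  | Asimov  | 26869
5  | Austen  | 34332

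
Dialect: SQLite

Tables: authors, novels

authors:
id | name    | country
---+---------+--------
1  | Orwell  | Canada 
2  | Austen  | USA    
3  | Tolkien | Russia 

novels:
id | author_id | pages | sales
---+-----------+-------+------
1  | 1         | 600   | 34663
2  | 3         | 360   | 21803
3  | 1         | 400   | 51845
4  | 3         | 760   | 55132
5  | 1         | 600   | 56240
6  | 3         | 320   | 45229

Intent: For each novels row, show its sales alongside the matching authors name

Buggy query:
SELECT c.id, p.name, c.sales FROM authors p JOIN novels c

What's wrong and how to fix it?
Bug: Missing join condition: each novels row is matched to all authors rows instead of just its own

Fix: Specify the join condition linking the foreign key to the parent id

Corrected query:
SELECT c.id, p.name, c.sales FROM authors p JOIN novels c ON c.author_id = p.id

Result:
id | name    | sales
---+---------+------
1  | Orwell  | 34663
2  | Tolkien | 21803
3  | Orwell  | 51845
4  | Tolkien | 55132
5  | Orwell  | 56240
6  | Tolkien | 45229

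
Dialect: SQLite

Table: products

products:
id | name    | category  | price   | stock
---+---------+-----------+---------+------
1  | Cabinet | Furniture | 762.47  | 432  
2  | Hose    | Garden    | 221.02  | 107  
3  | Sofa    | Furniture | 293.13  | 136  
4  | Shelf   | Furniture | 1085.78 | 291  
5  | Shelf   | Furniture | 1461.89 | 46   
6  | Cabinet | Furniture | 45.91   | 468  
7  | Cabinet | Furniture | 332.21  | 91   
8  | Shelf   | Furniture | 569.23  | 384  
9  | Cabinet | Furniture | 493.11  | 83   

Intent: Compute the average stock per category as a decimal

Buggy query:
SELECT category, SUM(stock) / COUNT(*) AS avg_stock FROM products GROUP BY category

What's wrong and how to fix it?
Bug: SUM(stock) and COUNT(*) are both integers; the division truncates the fractional part

Fix: Cast one side to REAL so the division keeps the fractional part

Corrected query:
SELECT category, SUM(stock) * 1.0 / COUNT(*) AS avg_stock FROM products GROUP BY category

Result:
category  | avg_stock
----------+----------
Furniture | 241.375  
Garden    | 107      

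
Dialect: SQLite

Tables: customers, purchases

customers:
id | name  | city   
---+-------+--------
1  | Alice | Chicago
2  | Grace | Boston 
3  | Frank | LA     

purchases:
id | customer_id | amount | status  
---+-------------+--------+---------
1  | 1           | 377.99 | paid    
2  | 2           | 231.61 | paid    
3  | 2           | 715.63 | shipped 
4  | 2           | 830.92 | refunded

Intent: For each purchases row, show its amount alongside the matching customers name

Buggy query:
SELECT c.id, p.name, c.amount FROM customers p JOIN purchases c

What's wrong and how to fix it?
Bug: JOIN with no ON clause produces a cartesian product; every purchases row pairs with every customers row

Fix: Add ON c.customer_id = p.id to the JOIN

Corrected query:
SELECT c.id, p.name, c.amount FROM customers p JOIN purchases c ON c.customer_id = p.id

Result:
id | name  | amount
---+-------+-------
1  | Alice | 377.99
2  | Grace | 231.61
3  | Grace | 715.63
4  | Grace | 830.92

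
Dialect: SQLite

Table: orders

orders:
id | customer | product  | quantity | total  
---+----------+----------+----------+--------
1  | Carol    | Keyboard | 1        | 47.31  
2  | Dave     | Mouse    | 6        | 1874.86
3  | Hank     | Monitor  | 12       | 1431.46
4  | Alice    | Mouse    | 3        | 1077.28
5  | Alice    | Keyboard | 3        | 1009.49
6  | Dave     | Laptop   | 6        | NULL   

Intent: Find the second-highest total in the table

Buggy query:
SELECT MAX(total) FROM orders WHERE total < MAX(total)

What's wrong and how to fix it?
Bug: The inner MAX is an aggregate inside WHERE, which is not allowed

Fix: Put the inner MAX in a scalar subquery

Corrected query:
SELECT MAX(total) FROM orders WHERE total < (SELECT MAX(total) FROM orders)

Result:
MAX(total)
----------
1431.46   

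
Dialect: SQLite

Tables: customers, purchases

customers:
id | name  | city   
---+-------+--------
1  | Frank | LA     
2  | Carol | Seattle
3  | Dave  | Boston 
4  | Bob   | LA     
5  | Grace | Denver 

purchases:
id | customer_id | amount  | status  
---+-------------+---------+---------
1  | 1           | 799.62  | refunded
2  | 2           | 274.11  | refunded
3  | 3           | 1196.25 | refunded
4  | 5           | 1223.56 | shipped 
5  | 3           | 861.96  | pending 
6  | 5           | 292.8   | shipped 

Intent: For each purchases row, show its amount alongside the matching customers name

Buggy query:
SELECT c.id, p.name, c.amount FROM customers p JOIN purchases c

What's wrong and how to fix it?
Bug: JOIN with no ON clause produces a cartesian product; every purchases row pairs with every customers row

Fix: Add ON c.customer_id = p.id to the JOIN

Corrected query:
SELECT c.id, p.name, c.amount FROM customers p JOIN purchases c ON c.customer_id = p.id

Result:
id | name  | amount 
---+-------+--------
1  | Frank | 799.62 
2  | Carol | 274.11 
3  | Dave  | 1196.25
4  | Grace | 1223.56
5  | Dave  | 861.96 
6  | Grace | 292.8  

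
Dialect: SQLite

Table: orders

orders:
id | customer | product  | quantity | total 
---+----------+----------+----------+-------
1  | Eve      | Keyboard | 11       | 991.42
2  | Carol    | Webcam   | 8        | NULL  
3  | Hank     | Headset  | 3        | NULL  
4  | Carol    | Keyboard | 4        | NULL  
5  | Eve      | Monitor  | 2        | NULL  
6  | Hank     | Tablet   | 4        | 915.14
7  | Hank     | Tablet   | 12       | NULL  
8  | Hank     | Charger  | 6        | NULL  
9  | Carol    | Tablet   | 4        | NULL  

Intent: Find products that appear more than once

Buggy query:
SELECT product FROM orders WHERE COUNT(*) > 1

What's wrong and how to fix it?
Bug: COUNT(*) is an aggregate and cannot be used in WHERE

Fix: GROUP BY product, then filter groups with HAVING COUNT(*) > 1

Corrected query:
SELECT product FROM orders GROUP BY product HAVING COUNT(*) > 1

Result:
product 
--------
Keyboard
Tablet  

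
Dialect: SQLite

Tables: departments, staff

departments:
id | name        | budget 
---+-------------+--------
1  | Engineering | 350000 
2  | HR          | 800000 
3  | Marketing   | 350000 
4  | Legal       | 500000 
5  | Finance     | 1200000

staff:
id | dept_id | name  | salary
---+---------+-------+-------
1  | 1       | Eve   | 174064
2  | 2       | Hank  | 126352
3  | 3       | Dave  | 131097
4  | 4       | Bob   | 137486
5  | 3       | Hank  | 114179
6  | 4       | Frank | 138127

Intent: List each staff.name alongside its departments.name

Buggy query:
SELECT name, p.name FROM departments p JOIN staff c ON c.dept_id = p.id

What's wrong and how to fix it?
Bug: 'name' exists in both joined tables, so the database can't tell which one is meant

Fix: Prefix ambiguous columns with the table alias

Corrected query:
SELECT c.name, p.name FROM departments p JOIN staff c ON c.dept_id = p.id

Result:
name  | name       
------+------------
Eve   | Engineering
Hank  | HR         
Dave  | Marketing  
Bob   | Legal      
Hank  | Marketing  
Frank | Legal      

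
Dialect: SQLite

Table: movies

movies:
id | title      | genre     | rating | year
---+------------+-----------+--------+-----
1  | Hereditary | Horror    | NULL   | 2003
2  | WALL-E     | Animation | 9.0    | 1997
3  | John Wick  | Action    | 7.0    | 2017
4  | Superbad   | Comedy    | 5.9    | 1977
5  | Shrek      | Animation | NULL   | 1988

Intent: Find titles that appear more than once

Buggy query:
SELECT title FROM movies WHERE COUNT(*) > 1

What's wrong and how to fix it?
Bug: WHERE can't reference COUNT(*); aggregates are computed after WHERE

Fix: Group first, then use HAVING for the count condition

Corrected query:
SELECT title FROM movies GROUP BY title HAVING COUNT(*) > 1

Result:
(no rows)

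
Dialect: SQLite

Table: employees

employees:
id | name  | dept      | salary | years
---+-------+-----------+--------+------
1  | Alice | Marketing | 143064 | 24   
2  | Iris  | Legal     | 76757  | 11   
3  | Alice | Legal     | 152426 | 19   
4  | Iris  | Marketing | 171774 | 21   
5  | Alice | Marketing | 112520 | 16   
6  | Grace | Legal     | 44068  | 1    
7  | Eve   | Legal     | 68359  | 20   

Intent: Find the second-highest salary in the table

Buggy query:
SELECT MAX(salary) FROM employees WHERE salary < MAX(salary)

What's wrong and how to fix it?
Bug: MAX(salary) on the right of the comparison is an aggregate-in-WHERE error

Fix: Compute the overall MAX in a subquery, then take MAX of rows below it

Corrected query:
SELECT MAX(salary) FROM employees WHERE salary < (SELECT MAX(salary) FROM employees)

Result:
MAX(salary)
-----------
152426     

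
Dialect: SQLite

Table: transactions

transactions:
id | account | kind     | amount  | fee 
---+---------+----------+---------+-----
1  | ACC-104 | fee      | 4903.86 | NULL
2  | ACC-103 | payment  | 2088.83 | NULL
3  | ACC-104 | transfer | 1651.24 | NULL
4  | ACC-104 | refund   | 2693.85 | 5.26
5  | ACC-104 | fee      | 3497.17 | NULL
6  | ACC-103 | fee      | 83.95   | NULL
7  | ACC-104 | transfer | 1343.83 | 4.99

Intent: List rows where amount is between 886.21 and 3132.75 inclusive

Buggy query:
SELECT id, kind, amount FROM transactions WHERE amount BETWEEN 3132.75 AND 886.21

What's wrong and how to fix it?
Bug: The bounds are reversed; BETWEEN a AND b requires a <= b to match anything

Fix: Write BETWEEN 886.21 AND 3132.75

Corrected query:
SELECT id, kind, amount FROM transactions WHERE amount BETWEEN 886.21 AND 3132.75

Result:
id | kind     | amount 
---+----------+--------
2  | payment  | 2088.83
3  | transfer | 1651.24
4  | refund   | 2693.85
7  | transfer | 1343.83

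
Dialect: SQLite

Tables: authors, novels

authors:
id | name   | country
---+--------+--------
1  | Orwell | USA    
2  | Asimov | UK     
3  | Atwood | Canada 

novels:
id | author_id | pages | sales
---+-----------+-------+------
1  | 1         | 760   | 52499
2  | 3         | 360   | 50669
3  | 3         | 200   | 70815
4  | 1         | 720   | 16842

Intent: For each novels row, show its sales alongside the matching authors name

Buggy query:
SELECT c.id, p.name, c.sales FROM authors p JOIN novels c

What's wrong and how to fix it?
Bug: JOIN with no ON clause produces a cartesian product; every novels row pairs with every authors row

Fix: Add ON c.author_id = p.id to the JOIN

Corrected query:
SELECT c.id, p.name, c.sales FROM authors p JOIN novels c ON c.author_id = p.id

Result:
id | name   | sales
---+--------+------
1  | Orwell | 52499
2  | Atwood | 50669
3  | Atwood | 70815
4  | Orwell | 16842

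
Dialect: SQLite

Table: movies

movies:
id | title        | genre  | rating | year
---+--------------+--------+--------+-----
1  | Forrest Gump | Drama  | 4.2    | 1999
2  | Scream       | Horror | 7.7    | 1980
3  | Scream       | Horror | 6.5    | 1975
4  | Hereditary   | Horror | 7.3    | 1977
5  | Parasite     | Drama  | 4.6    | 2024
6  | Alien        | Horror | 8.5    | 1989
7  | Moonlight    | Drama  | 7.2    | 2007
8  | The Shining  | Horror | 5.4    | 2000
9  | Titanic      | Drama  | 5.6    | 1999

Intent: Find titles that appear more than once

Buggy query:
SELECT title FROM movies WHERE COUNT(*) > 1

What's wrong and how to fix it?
Bug: COUNT(*) is an aggregate and cannot be used in WHERE

Fix: GROUP BY title, then filter groups with HAVING COUNT(*) > 1

Corrected query:
SELECT title FROM movies GROUP BY title HAVING COUNT(*) > 1

Result:
title 
------
Scream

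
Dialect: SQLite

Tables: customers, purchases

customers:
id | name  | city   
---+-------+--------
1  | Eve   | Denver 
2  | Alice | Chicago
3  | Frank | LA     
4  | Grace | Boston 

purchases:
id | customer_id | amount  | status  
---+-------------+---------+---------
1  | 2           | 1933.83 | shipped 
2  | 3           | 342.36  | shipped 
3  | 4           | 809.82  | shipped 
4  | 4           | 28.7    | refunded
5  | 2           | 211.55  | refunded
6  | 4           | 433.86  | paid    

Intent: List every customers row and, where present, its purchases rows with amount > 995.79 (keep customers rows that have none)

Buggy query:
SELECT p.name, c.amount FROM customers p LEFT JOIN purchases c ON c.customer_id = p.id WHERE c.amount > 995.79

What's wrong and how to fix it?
Bug: Filtering c.amount in WHERE discards the NULL rows produced by LEFT JOIN, turning it into an inner join

Fix: Move the right-table condition into the ON clause so unmatched parents are kept

Corrected query:
SELECT p.name, c.amount FROM customers p LEFT JOIN purchases c ON c.customer_id = p.id AND c.amount > 995.79

Result:
name  | amount 
------+--------
Eve   | NULL   
Alice | 1933.83
Frank | NULL   
Grace | NULL   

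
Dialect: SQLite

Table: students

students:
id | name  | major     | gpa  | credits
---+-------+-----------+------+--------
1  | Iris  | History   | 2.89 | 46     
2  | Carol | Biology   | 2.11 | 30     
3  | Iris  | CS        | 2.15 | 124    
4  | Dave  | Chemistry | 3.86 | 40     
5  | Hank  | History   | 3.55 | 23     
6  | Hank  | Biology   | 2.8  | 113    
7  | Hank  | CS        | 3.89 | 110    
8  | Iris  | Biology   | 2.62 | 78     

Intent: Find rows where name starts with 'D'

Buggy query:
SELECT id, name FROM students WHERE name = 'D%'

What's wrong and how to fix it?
Bug: Wildcards only work with LIKE; '=' treats '%' as a literal character

Fix: Use LIKE for wildcard pattern matching

Corrected query:
SELECT id, name FROM students WHERE name LIKE 'D%'

Result:
id | name
---+-----
4  | Dave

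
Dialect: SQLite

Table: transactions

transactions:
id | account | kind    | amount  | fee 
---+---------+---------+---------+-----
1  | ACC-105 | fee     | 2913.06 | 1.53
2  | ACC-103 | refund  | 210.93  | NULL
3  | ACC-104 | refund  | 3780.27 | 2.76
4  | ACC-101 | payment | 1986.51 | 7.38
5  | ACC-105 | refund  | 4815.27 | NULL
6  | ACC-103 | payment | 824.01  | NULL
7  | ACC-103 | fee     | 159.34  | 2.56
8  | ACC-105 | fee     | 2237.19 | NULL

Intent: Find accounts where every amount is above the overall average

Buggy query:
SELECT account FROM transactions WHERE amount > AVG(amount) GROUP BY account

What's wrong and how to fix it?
Bug: AVG() is an aggregate; it can't sit directly in WHERE

Fix: Use a subquery for AVG and a HAVING MIN(...) filter so the condition holds for every row in the group

Corrected query:
SELECT account FROM transactions GROUP BY account HAVING MIN(amount) > (SELECT AVG(amount) FROM transactions)

Result:
account
-------
ACC-104
ACC-105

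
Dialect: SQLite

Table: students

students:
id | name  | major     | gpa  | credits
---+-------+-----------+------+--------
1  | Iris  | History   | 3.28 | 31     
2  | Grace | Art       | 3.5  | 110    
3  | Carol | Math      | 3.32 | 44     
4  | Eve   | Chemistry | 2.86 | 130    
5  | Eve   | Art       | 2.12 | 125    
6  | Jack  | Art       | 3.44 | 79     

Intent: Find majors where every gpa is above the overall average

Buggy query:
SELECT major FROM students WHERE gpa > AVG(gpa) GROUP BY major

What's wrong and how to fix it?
Bug: WHERE evaluates per row before aggregation, so AVG() is unavailable

Fix: Compute the overall average in a scalar subquery and compare each group's MIN against it in HAVING

Corrected query:
SELECT major FROM students GROUP BY major HAVING MIN(gpa) > (SELECT AVG(gpa) FROM students)

Result:
major  
-------
History
Math   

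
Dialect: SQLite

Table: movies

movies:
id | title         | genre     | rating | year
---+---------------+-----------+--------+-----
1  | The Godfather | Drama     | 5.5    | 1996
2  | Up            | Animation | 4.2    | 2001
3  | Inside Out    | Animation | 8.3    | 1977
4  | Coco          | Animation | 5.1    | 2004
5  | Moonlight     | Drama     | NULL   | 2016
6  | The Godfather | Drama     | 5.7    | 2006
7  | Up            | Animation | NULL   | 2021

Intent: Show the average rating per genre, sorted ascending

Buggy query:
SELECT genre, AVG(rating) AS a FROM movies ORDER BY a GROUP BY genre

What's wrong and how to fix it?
Bug: GROUP BY must precede ORDER BY

Fix: Move ORDER BY to the end, after GROUP BY

Corrected query:
SELECT genre, AVG(rating) AS a FROM movies GROUP BY genre ORDER BY a

Result:
genre     | a       
----------+---------
Drama     | 5.6     
Animation | 5.866667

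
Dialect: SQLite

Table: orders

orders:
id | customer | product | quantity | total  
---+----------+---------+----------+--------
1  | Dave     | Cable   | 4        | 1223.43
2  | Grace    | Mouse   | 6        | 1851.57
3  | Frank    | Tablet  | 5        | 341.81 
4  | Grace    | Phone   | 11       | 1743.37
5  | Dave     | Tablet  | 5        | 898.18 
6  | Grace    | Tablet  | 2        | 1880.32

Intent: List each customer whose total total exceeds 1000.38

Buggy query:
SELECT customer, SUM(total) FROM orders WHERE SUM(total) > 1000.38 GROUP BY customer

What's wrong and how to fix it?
Bug: WHERE runs before GROUP BY, so aggregates aren't available there

Fix: Use HAVING (which filters groups after aggregation) instead of WHERE

Corrected query:
SELECT customer, SUM(total) FROM orders GROUP BY customer HAVING SUM(total) > 1000.38

Result:
customer | SUM(total)
---------+-----------
Dave     | 2121.61   
Grace    | 5475.26   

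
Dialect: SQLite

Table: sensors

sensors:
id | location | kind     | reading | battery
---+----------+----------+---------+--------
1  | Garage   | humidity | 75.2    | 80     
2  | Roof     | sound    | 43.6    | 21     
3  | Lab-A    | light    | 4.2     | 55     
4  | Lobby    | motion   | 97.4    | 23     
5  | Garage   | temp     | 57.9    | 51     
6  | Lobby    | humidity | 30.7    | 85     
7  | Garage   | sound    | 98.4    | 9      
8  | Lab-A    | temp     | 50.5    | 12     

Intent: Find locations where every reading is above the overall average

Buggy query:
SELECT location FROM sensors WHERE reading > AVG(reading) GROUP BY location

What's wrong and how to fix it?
Bug: AVG() is an aggregate; it can't sit directly in WHERE

Fix: Compute the overall average in a scalar subquery and compare each group's MIN against it in HAVING

Corrected query:
SELECT location FROM sensors GROUP BY location HAVING MIN(reading) > (SELECT AVG(reading) FROM sensors)

Result:
location
--------
Garage  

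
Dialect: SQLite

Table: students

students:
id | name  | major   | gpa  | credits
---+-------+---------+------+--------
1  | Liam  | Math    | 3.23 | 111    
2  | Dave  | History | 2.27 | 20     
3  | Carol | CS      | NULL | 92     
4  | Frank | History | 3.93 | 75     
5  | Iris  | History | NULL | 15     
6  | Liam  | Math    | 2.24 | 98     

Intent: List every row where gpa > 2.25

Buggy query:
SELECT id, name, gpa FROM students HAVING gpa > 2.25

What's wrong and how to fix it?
Bug: HAVING filters the output of aggregation, but this query has no GROUP BY and no aggregate functions, so SQLite rejects it (HAVING clause on a non-aggregate query); the condition here is per row

Fix: Use WHERE for row-level filtering

Corrected query:
SELECT id, name, gpa FROM students WHERE gpa > 2.25

Result:
id | name  | gpa 
---+-------+-----
1  | Liam  | 3.23
2  | Dave  | 2.27
4  | Frank | 3.93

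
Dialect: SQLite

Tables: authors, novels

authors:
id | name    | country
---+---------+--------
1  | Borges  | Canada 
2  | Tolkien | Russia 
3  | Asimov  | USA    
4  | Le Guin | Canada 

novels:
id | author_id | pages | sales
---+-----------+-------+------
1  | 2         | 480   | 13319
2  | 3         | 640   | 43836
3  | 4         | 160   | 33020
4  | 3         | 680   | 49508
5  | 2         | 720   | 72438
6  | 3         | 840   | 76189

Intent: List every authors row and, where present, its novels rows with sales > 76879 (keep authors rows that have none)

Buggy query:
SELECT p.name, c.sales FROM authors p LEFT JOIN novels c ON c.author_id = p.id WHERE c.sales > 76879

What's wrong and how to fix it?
Bug: Filtering c.sales in WHERE discards the NULL rows produced by LEFT JOIN, turning it into an inner join

Fix: Put 'c.sales > 76879' in the JOIN's ON clause instead of WHERE

Corrected query:
SELECT p.name, c.sales FROM authors p LEFT JOIN novels c ON c.author_id = p.id AND c.sales > 76879

Result:
name    | sales
--------+------
Borges  | NULL 
Tolkien | NULL 
Asimov  | NULL 
Le Guin | NULL 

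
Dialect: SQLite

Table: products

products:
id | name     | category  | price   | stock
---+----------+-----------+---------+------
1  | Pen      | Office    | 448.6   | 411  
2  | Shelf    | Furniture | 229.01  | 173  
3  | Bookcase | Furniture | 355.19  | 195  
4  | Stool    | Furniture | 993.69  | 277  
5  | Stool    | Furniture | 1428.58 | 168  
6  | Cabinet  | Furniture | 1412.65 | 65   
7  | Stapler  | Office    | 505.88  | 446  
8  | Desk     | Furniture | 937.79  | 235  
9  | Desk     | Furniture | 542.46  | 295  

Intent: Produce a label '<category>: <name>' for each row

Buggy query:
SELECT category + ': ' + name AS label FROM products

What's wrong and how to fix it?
Bug: SQLite uses || for string concatenation; + coerces text to numbers (yielding 0)

Fix: Replace + with || to concatenate text

Corrected query:
SELECT category || ': ' || name AS label FROM products

Result:
label              
-------------------
Office: Pen        
Furniture: Shelf   
Furniture: Bookcase
Furniture: Stool   
Furniture: Stool   
Furniture: Cabinet 
Office: Stapler    
Furniture: Desk    
Furniture: Desk    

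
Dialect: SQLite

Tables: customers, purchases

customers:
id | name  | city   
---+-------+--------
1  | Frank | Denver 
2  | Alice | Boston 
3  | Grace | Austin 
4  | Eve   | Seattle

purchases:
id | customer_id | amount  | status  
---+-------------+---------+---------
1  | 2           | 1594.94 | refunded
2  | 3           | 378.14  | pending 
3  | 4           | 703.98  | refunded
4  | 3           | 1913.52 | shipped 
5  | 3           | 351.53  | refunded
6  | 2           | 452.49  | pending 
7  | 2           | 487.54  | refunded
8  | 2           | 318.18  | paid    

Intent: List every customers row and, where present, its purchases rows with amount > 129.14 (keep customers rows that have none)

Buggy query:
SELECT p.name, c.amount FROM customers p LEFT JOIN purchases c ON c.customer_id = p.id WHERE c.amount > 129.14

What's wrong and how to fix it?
Bug: A WHERE condition on the right-hand table after LEFT JOIN drops unmatched parents

Fix: Move the right-table condition into the ON clause so unmatched parents are kept

Corrected query:
SELECT p.name, c.amount FROM customers p LEFT JOIN purchases c ON c.customer_id = p.id AND c.amount > 129.14

Result:
name  | amount 
------+--------
Frank | NULL   
Alice | 318.18 
Alice | 452.49 
Alice | 487.54 
Alice | 1594.94
Grace | 351.53 
Grace | 378.14 
Grace | 1913.52
Eve   | 703.98 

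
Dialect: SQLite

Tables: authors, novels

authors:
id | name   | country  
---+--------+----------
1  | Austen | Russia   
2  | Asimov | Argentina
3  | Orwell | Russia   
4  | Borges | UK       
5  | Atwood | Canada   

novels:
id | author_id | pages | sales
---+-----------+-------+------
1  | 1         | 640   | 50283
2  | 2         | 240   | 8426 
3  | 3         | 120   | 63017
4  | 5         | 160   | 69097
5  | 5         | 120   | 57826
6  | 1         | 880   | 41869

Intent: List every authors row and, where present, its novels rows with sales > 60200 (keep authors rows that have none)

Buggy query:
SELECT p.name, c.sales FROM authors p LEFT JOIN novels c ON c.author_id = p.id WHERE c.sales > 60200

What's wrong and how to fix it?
Bug: A WHERE condition on the right-hand table after LEFT JOIN drops unmatched parents

Fix: Put 'c.sales > 60200' in the JOIN's ON clause instead of WHERE

Corrected query:
SELECT p.name, c.sales FROM authors p LEFT JOIN novels c ON c.author_id = p.id AND c.sales > 60200

Result:
name   | sales
-------+------
Austen | NULL 
Asimov | NULL 
Orwell | 63017
Borges | NULL 
Atwood | 69097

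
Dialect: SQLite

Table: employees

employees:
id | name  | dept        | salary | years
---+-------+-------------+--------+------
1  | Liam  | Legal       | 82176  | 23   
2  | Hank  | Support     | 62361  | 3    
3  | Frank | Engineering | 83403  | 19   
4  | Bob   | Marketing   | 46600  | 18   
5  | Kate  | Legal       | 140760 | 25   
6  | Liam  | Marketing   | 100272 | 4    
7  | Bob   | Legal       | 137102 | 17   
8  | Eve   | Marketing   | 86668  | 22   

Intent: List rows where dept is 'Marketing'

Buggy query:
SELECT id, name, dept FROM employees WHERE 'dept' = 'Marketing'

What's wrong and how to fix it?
Bug: 'dept' in single quotes is a string literal, not the column; the comparison is literal-vs-literal and never true

Fix: Reference the column as dept without single quotes

Corrected query:
SELECT id, name, dept FROM employees WHERE dept = 'Marketing'

Result:
id | name | dept     
---+------+----------
4  | Bob  | Marketing
6  | Liam | Marketing
8  | Eve  | Marketing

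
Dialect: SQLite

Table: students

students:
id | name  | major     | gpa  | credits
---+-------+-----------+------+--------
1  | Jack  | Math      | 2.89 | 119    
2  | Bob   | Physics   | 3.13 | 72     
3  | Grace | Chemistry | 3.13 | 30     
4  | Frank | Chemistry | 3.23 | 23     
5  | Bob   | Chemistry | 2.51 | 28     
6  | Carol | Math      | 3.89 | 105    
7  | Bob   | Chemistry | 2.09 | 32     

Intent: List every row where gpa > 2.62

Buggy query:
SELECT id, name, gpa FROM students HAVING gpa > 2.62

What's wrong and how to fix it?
Bug: This is a non-aggregate query (no GROUP BY, no aggregates), so in SQLite the HAVING clause is invalid here; a row-level condition belongs in WHERE

Fix: Use WHERE for row-level filtering

Corrected query:
SELECT id, name, gpa FROM students WHERE gpa > 2.62

Result:
id | name  | gpa 
---+-------+-----
1  | Jack  | 2.89
2  | Bob   | 3.13
3  | Grace | 3.13
4  | Frank | 3.23
6  | Carol | 3.89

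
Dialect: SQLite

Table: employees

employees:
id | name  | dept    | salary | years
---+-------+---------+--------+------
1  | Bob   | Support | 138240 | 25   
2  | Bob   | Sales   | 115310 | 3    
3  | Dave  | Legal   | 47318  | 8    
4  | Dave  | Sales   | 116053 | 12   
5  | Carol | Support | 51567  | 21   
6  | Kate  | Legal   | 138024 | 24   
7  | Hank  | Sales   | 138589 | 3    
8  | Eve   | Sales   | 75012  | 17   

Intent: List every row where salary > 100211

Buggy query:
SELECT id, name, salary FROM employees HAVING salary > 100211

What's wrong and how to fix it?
Bug: This is a non-aggregate query (no GROUP BY, no aggregates), so in SQLite the HAVING clause is invalid here; a row-level condition belongs in WHERE

Fix: Replace HAVING with WHERE since the condition applies to individual rows

Corrected query:
SELECT id, name, salary FROM employees WHERE salary > 100211

Result:
id | name | salary
---+------+-------
1  | Bob  | 138240
2  | Bob  | 115310
4  | Dave | 116053
6  | Kate | 138024
7  | Hank | 138589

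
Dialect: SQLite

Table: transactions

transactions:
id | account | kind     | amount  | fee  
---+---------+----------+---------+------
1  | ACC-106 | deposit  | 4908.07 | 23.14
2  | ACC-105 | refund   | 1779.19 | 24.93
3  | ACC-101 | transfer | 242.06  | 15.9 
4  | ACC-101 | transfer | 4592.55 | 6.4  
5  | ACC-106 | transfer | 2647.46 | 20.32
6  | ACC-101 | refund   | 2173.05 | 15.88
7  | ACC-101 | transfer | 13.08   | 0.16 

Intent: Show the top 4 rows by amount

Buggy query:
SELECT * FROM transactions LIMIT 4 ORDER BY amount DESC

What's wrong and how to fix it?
Bug: ORDER BY cannot follow LIMIT; LIMIT is the final clause

Fix: Swap the clauses: ORDER BY first, then LIMIT

Corrected query:
SELECT * FROM transactions ORDER BY amount DESC LIMIT 4

Result:
id | account | kind     | amount  | fee  
---+---------+----------+---------+------
1  | ACC-106 | deposit  | 4908.07 | 23.14
4  | ACC-101 | transfer | 4592.55 | 6.4  
5  | ACC-106 | transfer | 2647.46 | 20.32
6  | ACC-101 | refund   | 2173.05 | 15.88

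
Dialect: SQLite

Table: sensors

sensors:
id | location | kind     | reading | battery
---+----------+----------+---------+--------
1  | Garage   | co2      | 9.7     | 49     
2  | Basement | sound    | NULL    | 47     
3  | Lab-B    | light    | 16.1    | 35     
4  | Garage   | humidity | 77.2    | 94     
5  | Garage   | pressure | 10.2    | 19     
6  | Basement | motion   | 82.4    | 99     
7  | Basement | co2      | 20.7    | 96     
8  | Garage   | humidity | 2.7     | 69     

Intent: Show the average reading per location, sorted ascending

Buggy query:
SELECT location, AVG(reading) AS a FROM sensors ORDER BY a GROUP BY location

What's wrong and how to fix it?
Bug: ORDER BY appears before GROUP BY; SQL clause order requires GROUP BY first

Fix: Move ORDER BY to the end, after GROUP BY

Corrected query:
SELECT location, AVG(reading) AS a FROM sensors GROUP BY location ORDER BY a

Result:
location | a    
---------+------
Lab-B    | 16.1 
Garage   | 24.95
Basement | 51.55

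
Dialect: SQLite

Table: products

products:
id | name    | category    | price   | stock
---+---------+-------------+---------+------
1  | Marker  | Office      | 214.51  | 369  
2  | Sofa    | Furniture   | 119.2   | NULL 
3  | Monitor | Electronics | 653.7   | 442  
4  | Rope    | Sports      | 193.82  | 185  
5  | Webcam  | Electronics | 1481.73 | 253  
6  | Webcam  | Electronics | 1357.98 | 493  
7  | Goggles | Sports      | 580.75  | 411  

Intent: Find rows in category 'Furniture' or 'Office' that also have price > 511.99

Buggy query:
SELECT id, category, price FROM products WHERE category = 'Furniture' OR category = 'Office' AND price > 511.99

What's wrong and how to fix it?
Bug: AND binds tighter than OR, so this parses as category = 'Furniture' OR (category = 'Office' AND price > 511.99)

Fix: Group the OR with parentheses (or use IN), then AND the threshold

Corrected query:
SELECT id, category, price FROM products WHERE (category = 'Furniture' OR category = 'Office') AND price > 511.99

Result:
(no rows)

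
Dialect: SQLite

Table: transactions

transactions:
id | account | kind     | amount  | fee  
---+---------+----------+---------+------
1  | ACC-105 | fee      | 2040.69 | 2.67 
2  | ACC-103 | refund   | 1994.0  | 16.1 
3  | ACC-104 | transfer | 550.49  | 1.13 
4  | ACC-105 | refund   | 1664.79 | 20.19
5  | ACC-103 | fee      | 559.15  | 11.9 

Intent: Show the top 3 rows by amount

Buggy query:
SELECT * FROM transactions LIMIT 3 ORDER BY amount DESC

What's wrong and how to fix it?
Bug: ORDER BY cannot follow LIMIT; LIMIT is the final clause

Fix: Sort with ORDER BY, then apply LIMIT

Corrected query:
SELECT * FROM transactions ORDER BY amount DESC LIMIT 3

Result:
id | account | kind   | amount  | fee  
---+---------+--------+---------+------
1  | ACC-105 | fee    | 2040.69 | 2.67 
2  | ACC-103 | refund | 1994    | 16.1 
4  | ACC-105 | refund | 1664.79 | 20.19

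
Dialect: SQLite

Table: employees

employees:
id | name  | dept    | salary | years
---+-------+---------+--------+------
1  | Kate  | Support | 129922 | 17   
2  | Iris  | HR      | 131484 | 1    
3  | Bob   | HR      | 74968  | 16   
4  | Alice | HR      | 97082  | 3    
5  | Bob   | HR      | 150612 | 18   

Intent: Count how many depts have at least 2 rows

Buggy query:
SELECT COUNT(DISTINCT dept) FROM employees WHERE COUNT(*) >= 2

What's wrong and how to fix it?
Bug: COUNT(*) cannot appear in WHERE; the per-group count doesn't exist yet

Fix: Group first with HAVING COUNT(*) >= 2, then COUNT the resulting groups

Corrected query:
SELECT COUNT(*) FROM (SELECT dept FROM employees GROUP BY dept HAVING COUNT(*) >= 2)

Result:
COUNT(*)
--------
1       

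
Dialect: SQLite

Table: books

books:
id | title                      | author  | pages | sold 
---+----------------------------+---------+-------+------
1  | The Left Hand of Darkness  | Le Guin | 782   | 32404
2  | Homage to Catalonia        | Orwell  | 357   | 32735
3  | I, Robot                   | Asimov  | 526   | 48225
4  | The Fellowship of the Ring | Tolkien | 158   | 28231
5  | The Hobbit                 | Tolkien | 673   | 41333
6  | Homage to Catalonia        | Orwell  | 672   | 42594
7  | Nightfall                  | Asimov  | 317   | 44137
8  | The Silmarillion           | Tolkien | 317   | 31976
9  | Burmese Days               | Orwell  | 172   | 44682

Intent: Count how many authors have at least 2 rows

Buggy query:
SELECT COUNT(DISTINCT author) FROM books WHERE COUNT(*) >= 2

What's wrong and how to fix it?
Bug: COUNT(*) cannot appear in WHERE; the per-group count doesn't exist yet

Fix: Group first with HAVING COUNT(*) >= 2, then COUNT the resulting groups

Corrected query:
SELECT COUNT(*) FROM (SELECT author FROM books GROUP BY author HAVING COUNT(*) >= 2)

Result:
COUNT(*)
--------
3       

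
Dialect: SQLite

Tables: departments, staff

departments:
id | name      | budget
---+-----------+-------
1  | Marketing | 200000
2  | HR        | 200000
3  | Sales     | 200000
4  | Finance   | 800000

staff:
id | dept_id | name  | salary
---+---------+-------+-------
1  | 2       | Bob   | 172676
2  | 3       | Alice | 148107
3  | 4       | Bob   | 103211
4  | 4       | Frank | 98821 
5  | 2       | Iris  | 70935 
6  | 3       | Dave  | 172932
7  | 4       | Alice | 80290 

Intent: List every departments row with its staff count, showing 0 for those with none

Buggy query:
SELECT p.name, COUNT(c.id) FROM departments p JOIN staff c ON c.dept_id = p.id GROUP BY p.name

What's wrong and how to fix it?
Bug: INNER JOIN drops departments rows that have no matching staff rows

Fix: Use LEFT JOIN so parents without children still appear (COUNT(c.id) gives 0)

Corrected query:
SELECT p.name, COUNT(c.id) FROM departments p LEFT JOIN staff c ON c.dept_id = p.id GROUP BY p.name

Result:
name      | COUNT(c.id)
----------+------------
Finance   | 3          
HR        | 2          
Marketing | 0          
Sales     | 2          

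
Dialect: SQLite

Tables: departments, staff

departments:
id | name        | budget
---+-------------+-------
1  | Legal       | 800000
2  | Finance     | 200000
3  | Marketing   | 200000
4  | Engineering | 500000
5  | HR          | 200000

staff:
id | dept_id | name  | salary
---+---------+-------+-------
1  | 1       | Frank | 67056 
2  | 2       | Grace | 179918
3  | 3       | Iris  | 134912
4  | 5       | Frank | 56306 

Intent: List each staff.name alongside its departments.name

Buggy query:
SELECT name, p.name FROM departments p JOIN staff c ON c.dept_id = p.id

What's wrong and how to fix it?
Bug: Both tables have a 'name' column; the unqualified reference is ambiguous

Fix: Prefix ambiguous columns with the table alias

Corrected query:
SELECT c.name, p.name FROM departments p JOIN staff c ON c.dept_id = p.id

Result:
name  | name     
------+----------
Frank | Legal    
Grace | Finance  
Iris  | Marketing
Frank | HR       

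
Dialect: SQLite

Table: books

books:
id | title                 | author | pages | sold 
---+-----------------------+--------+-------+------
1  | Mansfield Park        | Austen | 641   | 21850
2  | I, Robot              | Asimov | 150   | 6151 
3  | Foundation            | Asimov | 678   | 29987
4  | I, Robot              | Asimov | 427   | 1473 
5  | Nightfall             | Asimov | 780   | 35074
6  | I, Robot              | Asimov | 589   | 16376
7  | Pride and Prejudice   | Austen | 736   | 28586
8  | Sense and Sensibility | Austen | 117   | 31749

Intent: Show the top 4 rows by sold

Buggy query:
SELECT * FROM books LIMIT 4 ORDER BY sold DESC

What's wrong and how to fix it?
Bug: ORDER BY cannot follow LIMIT; LIMIT is the final clause

Fix: Swap the clauses: ORDER BY first, then LIMIT

Corrected query:
SELECT * FROM books ORDER BY sold DESC LIMIT 4

Result:
id | title                 | author | pages | sold 
---+-----------------------+--------+-------+------
5  | Nightfall             | Asimov | 780   | 35074
8  | Sense and Sensibility | Austen | 117   | 31749
3  | Foundation            | Asimov | 678   | 29987
7  | Pride and Prejudice   | Austen | 736   | 28586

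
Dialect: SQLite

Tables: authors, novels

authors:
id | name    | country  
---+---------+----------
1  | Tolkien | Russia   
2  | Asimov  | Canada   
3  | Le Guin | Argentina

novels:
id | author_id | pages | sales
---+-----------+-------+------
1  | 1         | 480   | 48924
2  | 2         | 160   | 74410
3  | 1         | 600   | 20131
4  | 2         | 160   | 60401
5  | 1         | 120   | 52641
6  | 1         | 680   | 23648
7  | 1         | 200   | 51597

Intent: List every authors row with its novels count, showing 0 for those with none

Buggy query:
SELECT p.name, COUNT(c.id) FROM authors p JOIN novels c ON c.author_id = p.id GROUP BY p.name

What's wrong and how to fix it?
Bug: An inner join excludes parents with zero children

Fix: Use LEFT JOIN so parents without children still appear (COUNT(c.id) gives 0)

Corrected query:
SELECT p.name, COUNT(c.id) FROM authors p LEFT JOIN novels c ON c.author_id = p.id GROUP BY p.name

Result:
name    | COUNT(c.id)
--------+------------
Asimov  | 2          
Le Guin | 0          
Tolkien | 5          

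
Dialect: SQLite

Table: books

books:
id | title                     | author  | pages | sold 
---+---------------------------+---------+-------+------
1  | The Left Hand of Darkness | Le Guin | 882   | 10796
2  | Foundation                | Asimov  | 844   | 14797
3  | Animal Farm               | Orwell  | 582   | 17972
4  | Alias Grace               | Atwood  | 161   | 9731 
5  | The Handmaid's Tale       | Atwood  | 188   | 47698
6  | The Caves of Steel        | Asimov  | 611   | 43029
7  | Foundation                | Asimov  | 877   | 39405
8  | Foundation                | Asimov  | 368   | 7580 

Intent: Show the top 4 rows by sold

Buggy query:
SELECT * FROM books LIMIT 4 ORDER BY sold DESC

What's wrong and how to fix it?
Bug: LIMIT must come after ORDER BY

Fix: Swap the clauses: ORDER BY first, then LIMIT

Corrected query:
SELECT * FROM books ORDER BY sold DESC LIMIT 4

Result:
id | title               | author | pages | sold 
---+---------------------+--------+-------+------
5  | The Handmaid's Tale | Atwood | 188   | 47698
6  | The Caves of Steel  | Asimov | 611   | 43029
7  | Foundation          | Asimov | 877   | 39405
3  | Animal Farm         | Orwell | 582   | 17972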